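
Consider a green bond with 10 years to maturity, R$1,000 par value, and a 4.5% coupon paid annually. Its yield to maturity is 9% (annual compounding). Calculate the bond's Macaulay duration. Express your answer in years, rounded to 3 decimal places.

Periodic yield y = 0.09. Discount each cash flow and weight by its year:
  t   CF        PV=CF/(1+0.09)^t    t·PV
  1        45.00        41.2844        41.2844
  2        45.00        37.8756        75.7512
  3        45.00        34.7483       104.2448
  4        45.00        31.8791       127.5165
  5        45.00        29.2469       146.2346
  6        45.00        26.8320       160.9922
  7        45.00        24.6165       172.3158
  8        45.00        22.5840       180.6719
  9        45.00        20.7193       186.4733
  10    1,045.00       441.4193     4,414.1929
  Σ                    711.2054     5,609.6775
Price P = Σ PV = 711.2054.
Macaulay duration = Σ(t·PV) / P = 5,609.6775 / 711.2054 = 7.88756 years.

7.888 years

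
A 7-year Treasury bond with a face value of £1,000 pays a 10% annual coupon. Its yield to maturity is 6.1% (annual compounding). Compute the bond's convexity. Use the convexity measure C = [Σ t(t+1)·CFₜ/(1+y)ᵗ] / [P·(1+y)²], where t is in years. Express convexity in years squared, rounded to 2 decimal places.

35.90

With y = 0.061:
  t   CF        PV=CF/(1+0.061)^t    t·PV        t(t+1)·PV
  1       100.00        94.2507        94.2507         188.5014
  2       100.00        88.8320       177.6639         532.9917
  3       100.00        83.7247       251.1742       1,004.6970
  4       100.00        78.9112       315.6447       1,578.2233
  5       100.00        74.3743       371.8717       2,231.2300
  6       100.00        70.0983       420.5900       2,944.1300
  7     1,100.00       726.7499     5,087.2495      40,697.9960
  Σ                  1,216.9412     6,718.4447      49,177.7695
P = 1,216.9412.
Convexity = Σ t(t+1)·PV / [P·(1+y)²] = 49,177.7695 / (1,216.9412 × 1.125721) = 35.89785.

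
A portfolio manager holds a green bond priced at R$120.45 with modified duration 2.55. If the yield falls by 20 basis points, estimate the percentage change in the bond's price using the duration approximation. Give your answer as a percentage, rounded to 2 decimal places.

Duration approximation: ΔP/P ≈ -D_mod · Δy = -2.55 × (-0.002) = +0.005100.
As a percentage: +0.5100%.

+0.51%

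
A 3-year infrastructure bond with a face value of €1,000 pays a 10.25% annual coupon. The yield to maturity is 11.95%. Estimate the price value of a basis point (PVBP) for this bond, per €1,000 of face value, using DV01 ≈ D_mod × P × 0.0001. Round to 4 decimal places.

€0.2334

Periodic yield y = 0.1195.
  t   CF        PV=CF/(1+0.1195)^t    t·PV
  1       102.50        91.5587        91.5587
  2       102.50        81.7854       163.5708
  3     1,102.50       785.7897     2,357.3690
  Σ                    959.1338     2,612.4984
P = 959.1338; D_Mac = 2.72381 yrs; D_mod = 2.43306 yrs.
DV01 ≈ 2.43306 × 959.1338 × 0.0001 = 0.233363.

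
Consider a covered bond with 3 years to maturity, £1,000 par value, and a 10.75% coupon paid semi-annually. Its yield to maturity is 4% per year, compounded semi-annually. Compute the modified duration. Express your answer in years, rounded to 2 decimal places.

Periodic yield y = 0.02. First find Macaulay duration:
  t   CF        PV=CF/(1+0.02)^t    t·PV
  1        53.75        52.6961        52.6961
  2        53.75        51.6628       103.3256
  3        53.75        50.6498       151.9495
  4        53.75        49.6567       198.6268
  5        53.75        48.6830       243.4152
  6     1,053.75       935.6998     5,614.1991
  Σ                  1,189.0483     6,364.2122
P = 1,189.0483; Macaulay duration = 6,364.2122 / 1,189.0483 = 5.35236 half-year periods = 2.67618 years.
Modified duration = D_Mac / (1 + y) = 2.67618 / 1.02 = 2.62370 years.

2.62 years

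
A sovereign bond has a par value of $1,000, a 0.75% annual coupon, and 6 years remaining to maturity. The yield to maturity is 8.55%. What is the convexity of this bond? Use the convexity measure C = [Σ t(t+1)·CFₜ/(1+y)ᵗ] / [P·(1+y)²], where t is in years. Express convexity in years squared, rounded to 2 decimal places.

With y = 0.0855:
  t   CF        PV=CF/(1+0.0855)^t    t·PV        t(t+1)·PV
  1         7.50         6.9093         6.9093          13.8185
  2         7.50         6.3650        12.7301          38.1903
  3         7.50         5.8637        17.5911          70.3644
  4         7.50         5.4018        21.6074         108.0369
  5         7.50         4.9764        24.8818         149.2909
  6     1,007.50       615.8374     3,695.0246      25,865.1725
  Σ                    645.3537     3,778.7443      26,244.8734
P = 645.3537.
Convexity = Σ t(t+1)·PV / [P·(1+y)²] = 26,244.8734 / (645.3537 × 1.178310) = 34.51335.

34.51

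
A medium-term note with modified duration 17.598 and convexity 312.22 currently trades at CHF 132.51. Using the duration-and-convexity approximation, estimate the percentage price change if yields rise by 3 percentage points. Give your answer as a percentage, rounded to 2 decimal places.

-38.74%

Duration effect: -D_mod·Δy = -17.598 × (+0.03) = -0.527940
Convexity effect: ½·C·(Δy)² = 0.5 × 312.22 × (0.03)² = +0.1404990
ΔP/P ≈ -0.527940 + 0.1404990 = -0.387441
= -38.7441%.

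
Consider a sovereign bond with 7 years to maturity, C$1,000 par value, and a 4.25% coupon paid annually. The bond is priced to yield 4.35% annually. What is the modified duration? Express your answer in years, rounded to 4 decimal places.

5.9386 years

Periodic yield y = 0.0435. First find Macaulay duration:
  t   CF        PV=CF/(1+0.0435)^t    t·PV
  1        42.50        40.7283        40.7283
  2        42.50        39.0305        78.0610
  3        42.50        37.4034       112.2103
  4        42.50        35.8442       143.3769
  5        42.50        34.3500       171.7500
  6        42.50        32.9181       197.5083
  7     1,042.50       773.8003     5,416.6021
  Σ                    994.0748     6,160.2369
P = 994.0748; Macaulay duration = 6,160.2369 / 994.0748 = 6.19695 years.
Modified duration = D_Mac / (1 + y) = 6.19695 / 1.0435 = 5.93862 years.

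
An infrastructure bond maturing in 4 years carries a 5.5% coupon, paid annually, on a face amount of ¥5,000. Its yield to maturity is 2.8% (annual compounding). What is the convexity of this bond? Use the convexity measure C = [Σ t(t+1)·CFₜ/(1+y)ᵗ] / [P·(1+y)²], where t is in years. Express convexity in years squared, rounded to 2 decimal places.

17.12

With y = 0.028:
  t   CF        PV=CF/(1+0.028)^t    t·PV        t(t+1)·PV
  1       275.00       267.5097       267.5097         535.0195
  2       275.00       260.2235       520.4469       1,561.3408
  3       275.00       253.1357       759.4070       3,037.6281
  4     5,275.00     4,723.3487    18,893.3947      94,466.9733
  Σ                  5,504.2175    20,440.7583      99,600.9617
P = 5,504.2175.
Convexity = Σ t(t+1)·PV / [P·(1+y)²] = 99,600.9617 / (5,504.2175 × 1.056784) = 17.12307.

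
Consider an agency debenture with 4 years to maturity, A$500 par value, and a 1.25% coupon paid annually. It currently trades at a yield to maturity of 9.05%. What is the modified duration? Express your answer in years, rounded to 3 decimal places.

Periodic yield y = 0.0905. First find Macaulay duration:
  t   CF        PV=CF/(1+0.0905)^t    t·PV
  1         6.25         5.7313         5.7313
  2         6.25         5.2557        10.5114
  3         6.25         4.8195        14.4585
  4       506.25       357.9830     1,431.9318
  Σ                    373.7895     1,462.6331
P = 373.7895; Macaulay duration = 1,462.6331 / 373.7895 = 3.91299 years.
Modified duration = D_Mac / (1 + y) = 3.91299 / 1.0905 = 3.58825 years.

3.588 years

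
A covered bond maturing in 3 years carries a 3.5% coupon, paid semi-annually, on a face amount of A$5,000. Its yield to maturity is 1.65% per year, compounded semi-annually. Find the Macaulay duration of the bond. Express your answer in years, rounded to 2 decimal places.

2.88 years

Periodic yield y = 0.00825. Discount each cash flow and weight by its period:
  t   CF        PV=CF/(1+0.00825)^t    t·PV
  1        87.50        86.7840        86.7840
  2        87.50        86.0739       172.1478
  3        87.50        85.3696       256.1089
  4        87.50        84.6711       338.6843
  5        87.50        83.9783       419.8913
  6     5,087.50     4,842.7833    29,056.6999
  Σ                  5,269.6603    30,330.3164
Price P = Σ PV = 5,269.6603.
Macaulay duration = Σ(t·PV) / P = 30,330.3164 / 5,269.6603 = 5.75565 half-year periods.
In years: 5.75565 / 2 = 2.87782 years.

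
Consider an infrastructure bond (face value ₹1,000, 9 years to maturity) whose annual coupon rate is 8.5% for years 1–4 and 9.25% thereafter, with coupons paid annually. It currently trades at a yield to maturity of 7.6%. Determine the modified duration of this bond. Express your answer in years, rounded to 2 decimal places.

Periodic yield y = 0.076. First find Macaulay duration:
  t   CF        PV=CF/(1+0.076)^t    t·PV
  1        85.00        78.9963        78.9963
  2        85.00        73.4166       146.8332
  3        85.00        68.2311       204.6932
  4        85.00        63.4118       253.6471
  5        92.50        64.1328       320.6641
  6        92.50        59.6030       357.6180
  7        92.50        55.3931       387.7518
  8        92.50        51.4806       411.8448
  9     1,092.50       565.0814     5,085.7325
  Σ                  1,079.7467     7,247.7810
P = 1,079.7467; Macaulay duration = 7,247.7810 / 1,079.7467 = 6.71248 years.
Modified duration = D_Mac / (1 + y) = 6.71248 / 1.076 = 6.23837 years.

6.24 years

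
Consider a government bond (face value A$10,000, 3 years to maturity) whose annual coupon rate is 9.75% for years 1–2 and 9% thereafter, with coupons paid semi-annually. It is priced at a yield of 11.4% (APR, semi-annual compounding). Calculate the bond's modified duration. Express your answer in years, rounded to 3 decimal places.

2.520 years

Periodic yield y = 0.057. First find Macaulay duration:
  t   CF        PV=CF/(1+0.057)^t    t·PV
  1       487.50       461.2110       461.2110
  2       487.50       436.3396       872.6792
  3       487.50       412.8095     1,238.4284
  4       487.50       390.5482     1,562.1929
  5       450.00       341.0653     1,705.3267
  6    10,450.00     7,493.1835    44,959.1008
  Σ                  9,535.1571    50,798.9390
P = 9,535.1571; Macaulay duration = 50,798.9390 / 9,535.1571 = 5.32754 half-year periods = 2.66377 years.
Modified duration = D_Mac / (1 + y) = 2.66377 / 1.057 = 2.52012 years.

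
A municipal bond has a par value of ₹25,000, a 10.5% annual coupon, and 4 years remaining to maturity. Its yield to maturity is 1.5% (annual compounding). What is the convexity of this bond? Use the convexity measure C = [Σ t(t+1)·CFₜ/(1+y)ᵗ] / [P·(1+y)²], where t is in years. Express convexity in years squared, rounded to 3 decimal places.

16.464

With y = 0.015:
  t   CF        PV=CF/(1+0.015)^t    t·PV        t(t+1)·PV
  1     2,625.00     2,586.2069     2,586.2069       5,172.4138
  2     2,625.00     2,547.9871     5,095.9742      15,287.9225
  3     2,625.00     2,510.3321     7,530.9963      30,123.9853
  4    27,625.00    26,027.8394   104,111.3574     520,556.7872
  Σ                 33,672.3655   119,324.5348     571,141.1089
P = 33,672.3655.
Convexity = Σ t(t+1)·PV / [P·(1+y)²] = 571,141.1089 / (33,672.3655 × 1.030225) = 16.46409.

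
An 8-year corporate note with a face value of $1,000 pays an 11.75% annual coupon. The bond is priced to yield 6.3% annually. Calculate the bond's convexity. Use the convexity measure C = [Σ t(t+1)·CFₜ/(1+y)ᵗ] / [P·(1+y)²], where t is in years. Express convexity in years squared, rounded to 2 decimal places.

With y = 0.063:
  t   CF        PV=CF/(1+0.063)^t    t·PV        t(t+1)·PV
  1       117.50       110.5362       110.5362         221.0724
  2       117.50       103.9852       207.9703         623.9109
  3       117.50        97.8223       293.4670       1,173.8681
  4       117.50        92.0248       368.0991       1,840.4957
  5       117.50        86.5708       432.8541       2,597.1247
  6       117.50        81.4401       488.6406       3,420.4841
  7       117.50        76.6134       536.2941       4,290.3532
  8     1,117.50       685.4589     5,483.6711      49,353.0403
  Σ                  1,334.4518     7,921.5327      63,520.3494
P = 1,334.4518.
Convexity = Σ t(t+1)·PV / [P·(1+y)²] = 63,520.3494 / (1,334.4518 × 1.129969) = 42.12534.

42.13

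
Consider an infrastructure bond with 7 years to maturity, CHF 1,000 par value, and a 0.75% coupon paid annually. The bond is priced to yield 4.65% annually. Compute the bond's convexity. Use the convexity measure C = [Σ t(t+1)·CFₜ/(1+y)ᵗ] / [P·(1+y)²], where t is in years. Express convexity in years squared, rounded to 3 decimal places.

With y = 0.0465:
  t   CF        PV=CF/(1+0.0465)^t    t·PV        t(t+1)·PV
  1         7.50         7.1667         7.1667          14.3335
  2         7.50         6.8483        13.6966          41.0898
  3         7.50         6.5440        19.6320          78.5280
  4         7.50         6.2532        25.0129         125.0646
  5         7.50         5.9754        29.8769         179.2612
  6         7.50         5.7099        34.2592         239.8143
  7     1,007.50       732.9434     5,130.6037      41,044.8292
  Σ                    771.4409     5,260.2480      41,722.9207
P = 771.4409.
Convexity = Σ t(t+1)·PV / [P·(1+y)²] = 41,722.9207 / (771.4409 × 1.095162) = 49.38483.

49.385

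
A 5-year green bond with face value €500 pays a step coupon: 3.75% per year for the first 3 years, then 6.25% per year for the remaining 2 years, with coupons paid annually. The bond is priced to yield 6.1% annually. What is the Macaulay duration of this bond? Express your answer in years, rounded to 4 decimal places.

4.6239 years

Periodic yield y = 0.061. Discount each cash flow and weight by its year:
  t   CF        PV=CF/(1+0.061)^t    t·PV
  1        18.75        17.6720        17.6720
  2        18.75        16.6560        33.3120
  3        18.75        15.6984        47.0952
  4        31.25        24.6597        98.6390
  5       531.25       395.1136     1,975.5682
  Σ                    469.7998     2,172.2863
Price P = Σ PV = 469.7998.
Macaulay duration = Σ(t·PV) / P = 2,172.2863 / 469.7998 = 4.62386 years.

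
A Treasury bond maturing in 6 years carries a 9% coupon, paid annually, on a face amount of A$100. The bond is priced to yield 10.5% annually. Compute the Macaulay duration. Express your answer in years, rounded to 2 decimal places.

4.85 years

Periodic yield y = 0.105. Discount each cash flow and weight by its year:
  t   CF        PV=CF/(1+0.105)^t    t·PV
  1         9.00         8.1448         8.1448
  2         9.00         7.3709        14.7417
  3         9.00         6.6705        20.0114
  4         9.00         6.0366        24.1465
  5         9.00         5.4630        27.3150
  6       109.00        59.8760       359.2560
  Σ                     93.5617       453.6154
Price P = Σ PV = 93.5617.
Macaulay duration = Σ(t·PV) / P = 453.6154 / 93.5617 = 4.84830 years.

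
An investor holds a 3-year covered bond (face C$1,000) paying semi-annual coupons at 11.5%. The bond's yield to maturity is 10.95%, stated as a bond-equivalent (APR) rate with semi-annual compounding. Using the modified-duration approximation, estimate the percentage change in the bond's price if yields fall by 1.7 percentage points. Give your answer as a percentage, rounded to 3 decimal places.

Periodic yield y = 0.05475. Modified duration first:
  t   CF        PV=CF/(1+0.05475)^t    t·PV
  1        57.50        54.5153        54.5153
  2        57.50        51.6855       103.3710
  3        57.50        49.0026       147.0078
  4        57.50        46.4590       185.8359
  5        57.50        44.0474       220.2369
  6     1,057.50       768.0388     4,608.2329
  Σ                  1,013.7486     5,319.1999
P = 1,013.7486; D_Mac = 5.24706 half-year periods = 2.62353 yrs; D_mod = 2.62353/(1+0.05475) = 2.48735 yrs.
ΔP/P ≈ -D_mod · Δy = -2.48735 × (-0.017) = +0.042285 = +4.2285%.

+4.228%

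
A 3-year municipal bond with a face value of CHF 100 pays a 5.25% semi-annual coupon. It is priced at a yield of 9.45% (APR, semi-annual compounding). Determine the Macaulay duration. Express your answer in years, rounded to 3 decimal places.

2.802 years

Periodic yield y = 0.04725. Discount each cash flow and weight by its period:
  t   CF        PV=CF/(1+0.04725)^t    t·PV
  1        2.625         2.5066         2.5066
  2        2.625         2.3935         4.7869
  3        2.625         2.2855         6.8565
  4        2.625         2.1824         8.7295
  5        2.625         2.0839        10.4195
  6      102.625        77.7949       466.7692
  Σ                     89.2467       500.0682
Price P = Σ PV = 89.2467.
Macaulay duration = Σ(t·PV) / P = 500.0682 / 89.2467 = 5.60321 half-year periods.
In years: 5.60321 / 2 = 2.80161 years.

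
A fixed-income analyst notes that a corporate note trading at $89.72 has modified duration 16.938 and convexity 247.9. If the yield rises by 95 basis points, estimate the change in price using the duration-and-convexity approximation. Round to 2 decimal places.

-$13.43

Duration effect: -D_mod·Δy = -16.938 × (+0.0095) = -0.160911
Convexity effect: ½·C·(Δy)² = 0.5 × 247.9 × (0.0095)² = +0.0111864875
ΔP/P ≈ -0.160911 + 0.0111864875 = -0.1497245125
ΔP ≈ 89.72 × (-0.1497245125) = -13.4332832615.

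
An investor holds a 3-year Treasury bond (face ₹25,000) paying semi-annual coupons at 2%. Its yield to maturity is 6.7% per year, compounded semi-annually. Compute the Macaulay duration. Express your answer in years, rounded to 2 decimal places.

Periodic yield y = 0.0335. Discount each cash flow and weight by its period:
  t   CF        PV=CF/(1+0.0335)^t    t·PV
  1       250.00       241.8965       241.8965
  2       250.00       234.0556       468.1112
  3       250.00       226.4689       679.4067
  4       250.00       219.1281       876.5124
  5       250.00       212.0253     1,060.1263
  6    25,250.00    20,720.4173   124,322.5035
  Σ                 21,853.9916   127,648.5566
Price P = Σ PV = 21,853.9916.
Macaulay duration = Σ(t·PV) / P = 127,648.5566 / 21,853.9916 = 5.84097 half-year periods.
In years: 5.84097 / 2 = 2.92049 years.

2.92 years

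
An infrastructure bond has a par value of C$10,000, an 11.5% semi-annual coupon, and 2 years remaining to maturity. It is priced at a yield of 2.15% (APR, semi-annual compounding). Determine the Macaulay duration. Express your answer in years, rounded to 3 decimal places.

Periodic yield y = 0.01075. Discount each cash flow and weight by its period:
  t   CF        PV=CF/(1+0.01075)^t    t·PV
  1       575.00       568.8845       568.8845
  2       575.00       562.8340     1,125.6681
  3       575.00       556.8479     1,670.5437
  4    10,575.00    10,132.2378    40,528.9514
  Σ                 11,820.8043    43,894.0477
Price P = Σ PV = 11,820.8043.
Macaulay duration = Σ(t·PV) / P = 43,894.0477 / 11,820.8043 = 3.71329 half-year periods.
In years: 3.71329 / 2 = 1.85664 years.

1.857 years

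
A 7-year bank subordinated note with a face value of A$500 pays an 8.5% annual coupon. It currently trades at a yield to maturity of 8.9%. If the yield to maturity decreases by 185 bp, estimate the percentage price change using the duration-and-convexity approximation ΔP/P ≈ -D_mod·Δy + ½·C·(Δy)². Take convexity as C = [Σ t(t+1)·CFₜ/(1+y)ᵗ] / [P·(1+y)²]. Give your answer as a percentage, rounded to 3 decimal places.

+9.993%

With y = 0.089:
  t   CF        PV=CF/(1+0.089)^t    t·PV        t(t+1)·PV
  1        42.50        39.0266        39.0266          78.0533
  2        42.50        35.8371        71.6743         215.0228
  3        42.50        32.9083        98.7249         394.8995
  4        42.50        30.2188       120.8753         604.3763
  5        42.50        27.7491       138.7457         832.4742
  6        42.50        25.4813       152.8878       1,070.2148
  7       542.50       298.6789     2,090.7525      16,726.0200
  Σ                    489.9002     2,712.6870      19,921.0607
P = 489.9002; D_Mac = 5.53722 yrs; D_mod = 5.08469 yrs; C = 34.28854.
Duration effect: -5.08469 × (-0.0185) = +0.094067
Convexity effect: 0.5 × 34.28854 × (-0.0185)² = +0.0058676
ΔP/P ≈ +0.094067 + 0.0058676 = +0.099934 = +9.9934%.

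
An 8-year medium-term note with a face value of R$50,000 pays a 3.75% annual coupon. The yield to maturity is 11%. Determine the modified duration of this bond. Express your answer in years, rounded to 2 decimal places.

Periodic yield y = 0.11. First find Macaulay duration:
  t   CF        PV=CF/(1+0.11)^t    t·PV
  1     1,875.00     1,689.1892     1,689.1892
  2     1,875.00     1,521.7921     3,043.5841
  3     1,875.00     1,370.9838     4,112.9515
  4     1,875.00     1,235.1206     4,940.4823
  5     1,875.00     1,112.7212     5,563.6062
  6     1,875.00     1,002.4516     6,014.7094
  7     1,875.00       903.1095     6,321.7666
  8    51,875.00    22,509.9370   180,079.4960
  Σ                 31,345.3050   211,765.7854
P = 31,345.3050; Macaulay duration = 211,765.7854 / 31,345.3050 = 6.75590 years.
Modified duration = D_Mac / (1 + y) = 6.75590 / 1.11 = 6.08640 years.

6.09 years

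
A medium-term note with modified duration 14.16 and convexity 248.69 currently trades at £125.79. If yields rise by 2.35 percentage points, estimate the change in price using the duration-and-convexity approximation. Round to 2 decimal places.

Duration effect: -D_mod·Δy = -14.16 × (+0.0235) = -0.332760
Convexity effect: ½·C·(Δy)² = 0.5 × 248.69 × (0.0235)² = +0.06866952625
ΔP/P ≈ -0.332760 + 0.06866952625 = -0.26409047375
ΔP ≈ 125.79 × (-0.26409047375) = -33.2199406930125.

-£33.22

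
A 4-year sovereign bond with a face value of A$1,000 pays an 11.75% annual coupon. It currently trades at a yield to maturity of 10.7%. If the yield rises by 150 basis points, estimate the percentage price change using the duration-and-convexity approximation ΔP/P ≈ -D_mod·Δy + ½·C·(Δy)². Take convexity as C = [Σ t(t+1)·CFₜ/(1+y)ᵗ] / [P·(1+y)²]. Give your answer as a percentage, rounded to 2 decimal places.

With y = 0.107:
  t   CF        PV=CF/(1+0.107)^t    t·PV        t(t+1)·PV
  1       117.50       106.1427       106.1427         212.2855
  2       117.50        95.8832       191.7664         575.2993
  3       117.50        86.6154       259.8461       1,039.3845
  4     1,117.50       744.1441     2,976.5764      14,882.8822
  Σ                  1,032.7854     3,534.3317      16,709.8515
P = 1,032.7854; D_Mac = 3.42214 yrs; D_mod = 3.09136 yrs; C = 13.20284.
Duration effect: -3.09136 × (+0.015) = -0.046370
Convexity effect: 0.5 × 13.20284 × (0.015)² = +0.0014853
ΔP/P ≈ -0.046370 + 0.0014853 = -0.044885 = -4.4885%.

-4.49%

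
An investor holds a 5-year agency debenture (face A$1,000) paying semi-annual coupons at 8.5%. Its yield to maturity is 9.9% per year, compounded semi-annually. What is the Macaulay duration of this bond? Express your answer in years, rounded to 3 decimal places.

Periodic yield y = 0.0495. Discount each cash flow and weight by its period:
  t   CF        PV=CF/(1+0.0495)^t    t·PV
  1        42.50        40.4955        40.4955
  2        42.50        38.5855        77.1710
  3        42.50        36.7656       110.2968
  4        42.50        35.0315       140.1261
  5        42.50        33.3793       166.8963
  6        42.50        31.8049       190.8295
  7        42.50        30.3048       212.1338
  8        42.50        28.8755       231.0039
  9        42.50        27.5136       247.6221
  10    1,042.50       643.0602     6,430.6020
  Σ                    945.8164     7,847.1771
Price P = Σ PV = 945.8164.
Macaulay duration = Σ(t·PV) / P = 7,847.1771 / 945.8164 = 8.29672 half-year periods.
In years: 8.29672 / 2 = 4.14836 years.

4.148 years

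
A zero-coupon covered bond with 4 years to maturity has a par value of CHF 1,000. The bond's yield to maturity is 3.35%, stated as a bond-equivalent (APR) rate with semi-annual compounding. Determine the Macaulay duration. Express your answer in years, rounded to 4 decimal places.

A zero-coupon bond has a single cash flow at maturity, so its Macaulay duration equals its maturity: 4 years.
(Equivalently: 8 semi-annual periods ÷ 2 = 4 years.)

4.0000 years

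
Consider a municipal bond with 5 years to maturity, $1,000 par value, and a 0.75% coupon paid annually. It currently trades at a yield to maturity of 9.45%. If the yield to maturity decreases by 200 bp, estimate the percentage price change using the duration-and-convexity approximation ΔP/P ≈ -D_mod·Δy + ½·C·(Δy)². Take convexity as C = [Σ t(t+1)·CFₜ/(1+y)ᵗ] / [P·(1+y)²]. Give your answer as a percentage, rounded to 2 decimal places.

With y = 0.0945:
  t   CF        PV=CF/(1+0.0945)^t    t·PV        t(t+1)·PV
  1         7.50         6.8524         6.8524          13.7049
  2         7.50         6.2608        12.5216          37.5648
  3         7.50         5.7202        17.1607          68.6428
  4         7.50         5.2263        20.9054         104.5269
  5     1,007.50       641.4550     3,207.2752      19,243.6514
  Σ                    665.5149     3,264.7154      19,468.0908
P = 665.5149; D_Mac = 4.90555 yrs; D_mod = 4.48200 yrs; C = 24.41935.
Duration effect: -4.48200 × (-0.02) = +0.089640
Convexity effect: 0.5 × 24.41935 × (-0.02)² = +0.0048839
ΔP/P ≈ +0.089640 + 0.0048839 = +0.094524 = +9.4524%.

+9.45%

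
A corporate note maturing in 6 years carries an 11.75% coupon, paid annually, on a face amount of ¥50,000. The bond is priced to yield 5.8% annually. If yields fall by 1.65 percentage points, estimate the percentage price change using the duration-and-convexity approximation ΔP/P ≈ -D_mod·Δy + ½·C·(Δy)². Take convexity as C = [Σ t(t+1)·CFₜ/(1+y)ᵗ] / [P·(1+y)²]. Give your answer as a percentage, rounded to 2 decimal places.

With y = 0.058:
  t   CF        PV=CF/(1+0.058)^t    t·PV        t(t+1)·PV
  1     5,875.00     5,552.9301     5,552.9301      11,105.8601
  2     5,875.00     5,248.5161    10,497.0322      31,491.0967
  3     5,875.00     4,960.7903    14,882.3709      59,529.4834
  4     5,875.00     4,688.8377    18,755.3508      93,776.7540
  5     5,875.00     4,431.7937    22,158.9683     132,953.8100
  6    55,875.00    39,838.5506   239,031.3038   1,673,219.1265
  Σ                 64,721.4185   310,877.9561   2,002,076.1307
P = 64,721.4185; D_Mac = 4.80332 yrs; D_mod = 4.54000 yrs; C = 27.63511.
Duration effect: -4.54000 × (-0.0165) = +0.074910
Convexity effect: 0.5 × 27.63511 × (-0.0165)² = +0.0037618
ΔP/P ≈ +0.074910 + 0.0037618 = +0.078672 = +7.8672%.

+7.87%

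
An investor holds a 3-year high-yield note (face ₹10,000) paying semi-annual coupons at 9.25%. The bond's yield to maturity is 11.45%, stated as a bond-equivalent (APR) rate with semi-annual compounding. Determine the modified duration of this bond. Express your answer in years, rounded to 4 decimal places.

2.5321 years

Periodic yield y = 0.05725. First find Macaulay duration:
  t   CF        PV=CF/(1+0.05725)^t    t·PV
  1       462.50       437.4557       437.4557
  2       462.50       413.7675       827.5350
  3       462.50       391.3620     1,174.0860
  4       462.50       370.1698     1,480.6791
  5       462.50       350.1251     1,750.6256
  6    10,462.50     7,491.5090    44,949.0543
  Σ                  9,454.3891    50,619.4356
P = 9,454.3891; Macaulay duration = 50,619.4356 / 9,454.3891 = 5.35407 half-year periods = 2.67703 years.
Modified duration = D_Mac / (1 + y) = 2.67703 / 1.05725 = 2.53207 years.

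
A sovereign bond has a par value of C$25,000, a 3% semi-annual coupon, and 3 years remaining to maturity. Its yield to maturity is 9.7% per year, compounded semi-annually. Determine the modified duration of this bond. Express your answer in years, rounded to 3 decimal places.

2.745 years

Periodic yield y = 0.0485. First find Macaulay duration:
  t   CF        PV=CF/(1+0.0485)^t    t·PV
  1       375.00       357.6538       357.6538
  2       375.00       341.1100       682.2199
  3       375.00       325.3314       975.9942
  4       375.00       310.2827     1,241.1307
  5       375.00       295.9301     1,479.6503
  6    25,375.00    19,098.3321   114,589.9929
  Σ                 20,728.6400   119,326.6418
P = 20,728.6400; Macaulay duration = 119,326.6418 / 20,728.6400 = 5.75661 half-year periods = 2.87830 years.
Modified duration = D_Mac / (1 + y) = 2.87830 / 1.0485 = 2.74516 years.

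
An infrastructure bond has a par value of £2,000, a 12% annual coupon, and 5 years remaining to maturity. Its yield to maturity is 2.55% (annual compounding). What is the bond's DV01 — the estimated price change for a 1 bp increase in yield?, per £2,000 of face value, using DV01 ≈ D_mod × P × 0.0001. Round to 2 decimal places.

£1.18

Periodic yield y = 0.0255.
  t   CF        PV=CF/(1+0.0255)^t    t·PV
  1       240.00       234.0322       234.0322
  2       240.00       228.2128       456.4255
  3       240.00       222.5380       667.6141
  4       240.00       217.0044       868.0177
  5     2,240.00     1,975.0118     9,875.0590
  Σ                  2,876.7992    12,101.1485
P = 2,876.7992; D_Mac = 4.20646 yrs; D_mod = 4.10187 yrs.
DV01 ≈ 4.10187 × 2,876.7992 × 0.0001 = 1.180024.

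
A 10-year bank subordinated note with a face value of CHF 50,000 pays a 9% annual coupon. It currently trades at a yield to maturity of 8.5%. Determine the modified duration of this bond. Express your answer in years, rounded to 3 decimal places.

6.494 years

Periodic yield y = 0.085. First find Macaulay duration:
  t   CF        PV=CF/(1+0.085)^t    t·PV
  1     4,500.00     4,147.4654     4,147.4654
  2     4,500.00     3,822.5488     7,645.0976
  3     4,500.00     3,523.0864    10,569.2593
  4     4,500.00     3,247.0843    12,988.3371
  5     4,500.00     2,992.7044    14,963.5220
  6     4,500.00     2,758.2529    16,549.5174
  7     4,500.00     2,542.1686    17,795.1800
  8     4,500.00     2,343.0125    18,744.1001
  9     4,500.00     2,159.4585    19,435.1269
  10   54,500.00    24,104.5551   241,045.5512
  Σ                 51,640.3370   363,883.1571
P = 51,640.3370; Macaulay duration = 363,883.1571 / 51,640.3370 = 7.04649 years.
Modified duration = D_Mac / (1 + y) = 7.04649 / 1.085 = 6.49446 years.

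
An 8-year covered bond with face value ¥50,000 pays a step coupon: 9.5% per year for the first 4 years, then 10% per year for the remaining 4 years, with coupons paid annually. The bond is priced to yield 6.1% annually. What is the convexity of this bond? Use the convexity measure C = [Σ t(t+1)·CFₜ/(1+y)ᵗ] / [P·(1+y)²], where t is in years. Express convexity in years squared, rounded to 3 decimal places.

44.514

With y = 0.061:
  t   CF        PV=CF/(1+0.061)^t    t·PV        t(t+1)·PV
  1     4,750.00     4,476.9086     4,476.9086       8,953.8172
  2     4,750.00     4,219.5180     8,439.0360      25,317.1079
  3     4,750.00     3,976.9255    11,930.7766      47,723.1063
  4     4,750.00     3,748.2804    14,993.1217      74,965.6084
  5     5,000.00     3,718.7166    18,593.5831     111,561.4986
  6     5,000.00     3,504.9167    21,029.5002     147,206.5015
  7     5,000.00     3,303.4088    23,123.8614     184,990.8909
  8    55,000.00    34,248.3473   273,986.7780   2,465,881.0023
  Σ                 61,197.0218   376,573.5655   3,066,599.5330
P = 61,197.0218.
Convexity = Σ t(t+1)·PV / [P·(1+y)²] = 3,066,599.5330 / (61,197.0218 × 1.125721) = 44.51394.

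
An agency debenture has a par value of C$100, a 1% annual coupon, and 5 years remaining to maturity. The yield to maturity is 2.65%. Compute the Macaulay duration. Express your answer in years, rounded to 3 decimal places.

Periodic yield y = 0.0265. Discount each cash flow and weight by its year:
  t   CF        PV=CF/(1+0.0265)^t    t·PV
  1         1.00         0.9742         0.9742
  2         1.00         0.9490         1.8981
  3         1.00         0.9245         2.7736
  4         1.00         0.9007         3.6027
  5       101.00        88.6190       443.0948
  Σ                     92.3674       452.3433
Price P = Σ PV = 92.3674.
Macaulay duration = Σ(t·PV) / P = 452.3433 / 92.3674 = 4.89722 years.

4.897 years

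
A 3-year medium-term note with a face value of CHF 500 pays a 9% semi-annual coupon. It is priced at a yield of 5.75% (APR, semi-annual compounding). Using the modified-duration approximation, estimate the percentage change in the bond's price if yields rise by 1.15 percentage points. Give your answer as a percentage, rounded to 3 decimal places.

Periodic yield y = 0.02875. Modified duration first:
  t   CF        PV=CF/(1+0.02875)^t    t·PV
  1        22.50        21.8712        21.8712
  2        22.50        21.2600        42.5200
  3        22.50        20.6658        61.9975
  4        22.50        20.0883        80.3532
  5        22.50        19.5269        97.6345
  6       522.50       440.7854     2,644.7124
  Σ                    544.1976     2,949.0888
P = 544.1976; D_Mac = 5.41915 half-year periods = 2.70958 yrs; D_mod = 2.70958/(1+0.02875) = 2.63385 yrs.
ΔP/P ≈ -D_mod · Δy = -2.63385 × (+0.0115) = -0.030289 = -3.0289%.

-3.029%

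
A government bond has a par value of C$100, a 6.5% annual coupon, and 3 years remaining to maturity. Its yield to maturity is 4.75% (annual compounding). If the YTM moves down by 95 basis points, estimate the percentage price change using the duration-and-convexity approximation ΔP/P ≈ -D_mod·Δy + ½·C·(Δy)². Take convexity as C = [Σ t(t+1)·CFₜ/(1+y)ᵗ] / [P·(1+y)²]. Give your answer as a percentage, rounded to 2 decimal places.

+2.61%

With y = 0.0475:
  t   CF        PV=CF/(1+0.0475)^t    t·PV        t(t+1)·PV
  1         6.50         6.2053         6.2053          12.4105
  2         6.50         5.9239        11.8477          35.5432
  3       106.50        92.6590       277.9769       1,111.9078
  Σ                    104.7881       296.0299       1,159.8615
P = 104.7881; D_Mac = 2.82503 yrs; D_mod = 2.69693 yrs; C = 10.08756.
Duration effect: -2.69693 × (-0.0095) = +0.025621
Convexity effect: 0.5 × 10.08756 × (-0.0095)² = +0.0004552
ΔP/P ≈ +0.025621 + 0.0004552 = +0.026076 = +2.6076%.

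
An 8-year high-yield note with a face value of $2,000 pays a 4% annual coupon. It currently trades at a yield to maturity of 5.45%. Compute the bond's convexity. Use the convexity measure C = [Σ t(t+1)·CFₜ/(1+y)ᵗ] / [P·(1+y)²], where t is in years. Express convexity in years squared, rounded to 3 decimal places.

With y = 0.0545:
  t   CF        PV=CF/(1+0.0545)^t    t·PV        t(t+1)·PV
  1        80.00        75.8653        75.8653         151.7307
  2        80.00        71.9444       143.8887         431.6662
  3        80.00        68.2261       204.6782         818.7126
  4        80.00        64.6999       258.7996       1,293.9981
  5        80.00        61.3560       306.7800       1,840.6801
  6        80.00        58.1849       349.1096       2,443.7669
  7        80.00        55.1777       386.2442       3,089.9534
  8     2,080.00     1,360.4753    10,883.8024      97,954.2218
  Σ                  1,815.9296    12,609.1680     108,024.7298
P = 1,815.9296.
Convexity = Σ t(t+1)·PV / [P·(1+y)²] = 108,024.7298 / (1,815.9296 × 1.111970) = 53.49719.

53.497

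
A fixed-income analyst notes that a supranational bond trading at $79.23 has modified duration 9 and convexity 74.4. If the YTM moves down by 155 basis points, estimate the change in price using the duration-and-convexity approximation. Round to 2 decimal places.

+$11.76

Duration effect: -D_mod·Δy = -9 × (-0.0155) = +0.139500
Convexity effect: ½·C·(Δy)² = 0.5 × 74.4 × (-0.0155)² = +0.0089373
ΔP/P ≈ +0.139500 + 0.0089373 = +0.1484373
ΔP ≈ 79.23 × (+0.1484373) = +11.760687279.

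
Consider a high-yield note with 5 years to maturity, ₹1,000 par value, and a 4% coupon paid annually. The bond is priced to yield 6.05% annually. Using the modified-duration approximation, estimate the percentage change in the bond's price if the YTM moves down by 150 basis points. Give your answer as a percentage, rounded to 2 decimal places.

Periodic yield y = 0.0605. Modified duration first:
  t   CF        PV=CF/(1+0.0605)^t    t·PV
  1        40.00        37.7181        37.7181
  2        40.00        35.5663        71.1326
  3        40.00        33.5373       100.6119
  4        40.00        31.6240       126.4961
  5     1,040.00       775.3182     3,876.5910
  Σ                    913.7639     4,212.5496
P = 913.7639; D_Mac = 4.61011 yrs; D_mod = 4.61011/(1+0.0605) = 4.34711 yrs.
ΔP/P ≈ -D_mod · Δy = -4.34711 × (-0.015) = +0.065207 = +6.5207%.

+6.52%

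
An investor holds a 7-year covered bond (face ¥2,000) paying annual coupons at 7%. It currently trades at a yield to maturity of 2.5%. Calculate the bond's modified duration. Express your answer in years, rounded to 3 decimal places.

5.784 years

Periodic yield y = 0.025. First find Macaulay duration:
  t   CF        PV=CF/(1+0.025)^t    t·PV
  1       140.00       136.5854       136.5854
  2       140.00       133.2540       266.5080
  3       140.00       130.0039       390.0118
  4       140.00       126.8331       507.3324
  5       140.00       123.7396       618.6980
  6       140.00       120.7216       724.3294
  7     2,140.00     1,800.3076    12,602.1532
  Σ                  2,571.4452    15,245.6181
P = 2,571.4452; Macaulay duration = 15,245.6181 / 2,571.4452 = 5.92881 years.
Modified duration = D_Mac / (1 + y) = 5.92881 / 1.025 = 5.78421 years.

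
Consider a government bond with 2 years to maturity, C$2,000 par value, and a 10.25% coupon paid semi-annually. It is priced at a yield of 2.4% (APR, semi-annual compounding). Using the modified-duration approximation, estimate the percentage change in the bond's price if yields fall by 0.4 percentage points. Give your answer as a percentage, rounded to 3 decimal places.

Periodic yield y = 0.012. Modified duration first:
  t   CF        PV=CF/(1+0.012)^t    t·PV
  1       102.50       101.2846       101.2846
  2       102.50       100.0836       200.1672
  3       102.50        98.8968       296.6905
  4     2,102.50     2,004.5364     8,018.1457
  Σ                  2,304.8014     8,616.2879
P = 2,304.8014; D_Mac = 3.73841 half-year periods = 1.86920 yrs; D_mod = 1.86920/(1+0.012) = 1.84704 yrs.
ΔP/P ≈ -D_mod · Δy = -1.84704 × (-0.004) = +0.007388 = +0.7388%.

+0.739%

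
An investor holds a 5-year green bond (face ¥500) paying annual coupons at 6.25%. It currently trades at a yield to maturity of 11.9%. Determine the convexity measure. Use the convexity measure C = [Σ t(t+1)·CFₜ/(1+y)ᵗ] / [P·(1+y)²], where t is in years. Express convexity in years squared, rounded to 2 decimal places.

With y = 0.119:
  t   CF        PV=CF/(1+0.119)^t    t·PV        t(t+1)·PV
  1        31.25        27.9267        27.9267          55.8534
  2        31.25        24.9569        49.9137         149.7411
  3        31.25        22.3028        66.9085         267.6338
  4        31.25        19.9310        79.7241         398.6205
  5       531.25       302.7949     1,513.9743       9,083.8460
  Σ                    397.9123     1,738.4473       9,955.6950
P = 397.9123.
Convexity = Σ t(t+1)·PV / [P·(1+y)²] = 9,955.6950 / (397.9123 × 1.252161) = 19.98131.

19.98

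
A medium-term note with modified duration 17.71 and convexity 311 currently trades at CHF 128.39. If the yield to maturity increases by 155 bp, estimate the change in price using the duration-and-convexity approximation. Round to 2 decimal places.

Duration effect: -D_mod·Δy = -17.71 × (+0.0155) = -0.274505
Convexity effect: ½·C·(Δy)² = 0.5 × 311 × (0.0155)² = +0.037358875
ΔP/P ≈ -0.274505 + 0.037358875 = -0.237146125
ΔP ≈ 128.39 × (-0.237146125) = -30.44719098875.

-CHF 30.45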